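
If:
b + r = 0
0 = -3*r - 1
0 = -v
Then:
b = 1/3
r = -1/3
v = 0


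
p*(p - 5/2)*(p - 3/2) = p^3 - 4*p^2 + 15*p/4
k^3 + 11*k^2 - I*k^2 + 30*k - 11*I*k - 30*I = (k + 5)*(k + 6)*(k - I)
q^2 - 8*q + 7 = (q - 7)*(q - 1)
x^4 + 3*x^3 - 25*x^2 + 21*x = x*(x - 3)*(x - 1)*(x + 7)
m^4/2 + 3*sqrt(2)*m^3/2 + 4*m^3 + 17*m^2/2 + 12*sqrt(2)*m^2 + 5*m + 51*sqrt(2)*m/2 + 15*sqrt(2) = (m/2 + 1/2)*(m + 2)*(m + 5)*(m + 3*sqrt(2))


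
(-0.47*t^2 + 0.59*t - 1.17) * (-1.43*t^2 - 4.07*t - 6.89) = 0.6721*t^4 + 1.0692*t^3 + 2.5101*t^2 + 0.696800000000001*t + 8.0613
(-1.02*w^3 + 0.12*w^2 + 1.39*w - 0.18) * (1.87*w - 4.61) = -1.9074*w^4 + 4.9266*w^3 + 2.0461*w^2 - 6.7445*w + 0.8298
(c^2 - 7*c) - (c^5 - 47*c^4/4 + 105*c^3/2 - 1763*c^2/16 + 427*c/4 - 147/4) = -c^5 + 47*c^4/4 - 105*c^3/2 + 1779*c^2/16 - 455*c/4 + 147/4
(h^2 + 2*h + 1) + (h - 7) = h^2 + 3*h - 6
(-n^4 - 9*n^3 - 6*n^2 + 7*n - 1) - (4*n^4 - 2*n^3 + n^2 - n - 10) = -5*n^4 - 7*n^3 - 7*n^2 + 8*n + 9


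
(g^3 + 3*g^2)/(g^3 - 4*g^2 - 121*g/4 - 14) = 4*g^2*(g + 3)/(4*g^3 - 16*g^2 - 121*g - 56)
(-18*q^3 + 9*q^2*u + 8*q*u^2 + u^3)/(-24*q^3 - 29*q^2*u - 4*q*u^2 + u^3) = (6*q^2 - 5*q*u - u^2)/(8*q^2 + 7*q*u - u^2)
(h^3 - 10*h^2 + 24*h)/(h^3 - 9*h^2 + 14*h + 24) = h/(h + 1)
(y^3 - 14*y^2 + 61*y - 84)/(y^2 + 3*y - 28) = (y^2 - 10*y + 21)/(y + 7)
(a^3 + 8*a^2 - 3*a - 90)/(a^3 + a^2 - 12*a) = (a^2 + 11*a + 30)/(a*(a + 4))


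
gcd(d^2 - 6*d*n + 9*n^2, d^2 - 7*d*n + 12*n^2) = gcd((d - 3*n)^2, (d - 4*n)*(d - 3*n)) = d - 3*n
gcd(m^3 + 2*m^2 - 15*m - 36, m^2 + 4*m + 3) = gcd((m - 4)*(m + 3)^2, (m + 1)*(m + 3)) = m + 3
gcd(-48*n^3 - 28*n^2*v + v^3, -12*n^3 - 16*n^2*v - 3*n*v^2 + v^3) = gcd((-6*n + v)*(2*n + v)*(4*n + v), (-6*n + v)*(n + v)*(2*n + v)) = -12*n^2 - 4*n*v + v^2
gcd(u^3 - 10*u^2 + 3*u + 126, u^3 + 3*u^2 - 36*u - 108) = u^2 - 3*u - 18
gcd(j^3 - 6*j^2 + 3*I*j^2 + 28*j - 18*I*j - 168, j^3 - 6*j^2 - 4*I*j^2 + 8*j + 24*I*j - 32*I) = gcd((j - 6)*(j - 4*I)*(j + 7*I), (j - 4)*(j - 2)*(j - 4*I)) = j - 4*I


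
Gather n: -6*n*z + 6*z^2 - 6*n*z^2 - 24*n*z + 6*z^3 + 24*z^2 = n*(-6*z^2 - 30*z) + 6*z^3 + 30*z^2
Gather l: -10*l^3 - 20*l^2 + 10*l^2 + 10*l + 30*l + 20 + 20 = -10*l^3 - 10*l^2 + 40*l + 40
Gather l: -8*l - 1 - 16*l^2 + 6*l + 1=-16*l^2 - 2*l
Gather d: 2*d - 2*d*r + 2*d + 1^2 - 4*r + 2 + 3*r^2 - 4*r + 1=d*(4 - 2*r) + 3*r^2 - 8*r + 4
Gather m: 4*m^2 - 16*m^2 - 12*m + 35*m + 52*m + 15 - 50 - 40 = -12*m^2 + 75*m - 75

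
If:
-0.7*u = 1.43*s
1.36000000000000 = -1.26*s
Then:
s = -1.08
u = 2.20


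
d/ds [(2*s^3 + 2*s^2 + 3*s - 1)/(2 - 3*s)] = (-12*s^3 + 6*s^2 + 8*s + 3)/(9*s^2 - 12*s + 4)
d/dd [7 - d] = -1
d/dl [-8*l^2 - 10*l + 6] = -16*l - 10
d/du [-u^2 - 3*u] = -2*u - 3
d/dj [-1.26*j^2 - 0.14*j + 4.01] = -2.52*j - 0.14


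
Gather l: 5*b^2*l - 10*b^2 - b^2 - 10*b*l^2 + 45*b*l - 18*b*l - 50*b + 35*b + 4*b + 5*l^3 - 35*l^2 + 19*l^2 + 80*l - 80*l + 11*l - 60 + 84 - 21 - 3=-11*b^2 - 11*b + 5*l^3 + l^2*(-10*b - 16) + l*(5*b^2 + 27*b + 11)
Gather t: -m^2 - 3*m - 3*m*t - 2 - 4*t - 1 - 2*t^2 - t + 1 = -m^2 - 3*m - 2*t^2 + t*(-3*m - 5) - 2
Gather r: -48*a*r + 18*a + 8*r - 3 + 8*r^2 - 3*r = 18*a + 8*r^2 + r*(5 - 48*a) - 3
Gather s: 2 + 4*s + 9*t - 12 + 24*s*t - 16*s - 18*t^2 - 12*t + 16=s*(24*t - 12) - 18*t^2 - 3*t + 6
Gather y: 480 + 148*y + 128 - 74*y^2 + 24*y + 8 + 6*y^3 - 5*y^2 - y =6*y^3 - 79*y^2 + 171*y + 616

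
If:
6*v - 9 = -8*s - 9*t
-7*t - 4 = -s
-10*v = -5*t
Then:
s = 111/68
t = -23/68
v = -23/136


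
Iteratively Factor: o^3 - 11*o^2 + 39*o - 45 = (o - 3)*(o^2 - 8*o + 15) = (o - 3)^2*(o - 5)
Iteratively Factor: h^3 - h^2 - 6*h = (h + 2)*(h^2 - 3*h) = (h - 3)*(h + 2)*(h)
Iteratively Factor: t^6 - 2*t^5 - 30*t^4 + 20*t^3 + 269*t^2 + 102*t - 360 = (t + 2)*(t^5 - 4*t^4 - 22*t^3 + 64*t^2 + 141*t - 180) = (t - 5)*(t + 2)*(t^4 + t^3 - 17*t^2 - 21*t + 36) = (t - 5)*(t - 1)*(t + 2)*(t^3 + 2*t^2 - 15*t - 36) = (t - 5)*(t - 4)*(t - 1)*(t + 2)*(t^2 + 6*t + 9) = (t - 5)*(t - 4)*(t - 1)*(t + 2)*(t + 3)*(t + 3)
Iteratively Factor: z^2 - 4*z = (z - 4)*(z)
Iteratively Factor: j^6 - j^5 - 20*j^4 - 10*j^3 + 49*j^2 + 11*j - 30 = (j - 1)*(j^5 - 20*j^3 - 30*j^2 + 19*j + 30) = (j - 1)*(j + 3)*(j^4 - 3*j^3 - 11*j^2 + 3*j + 10) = (j - 1)*(j + 1)*(j + 3)*(j^3 - 4*j^2 - 7*j + 10) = (j - 5)*(j - 1)*(j + 1)*(j + 3)*(j^2 + j - 2) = (j - 5)*(j - 1)^2*(j + 1)*(j + 3)*(j + 2)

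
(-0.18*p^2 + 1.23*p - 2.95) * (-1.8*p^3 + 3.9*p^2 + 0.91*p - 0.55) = 0.324*p^5 - 2.916*p^4 + 9.9432*p^3 - 10.2867*p^2 - 3.361*p + 1.6225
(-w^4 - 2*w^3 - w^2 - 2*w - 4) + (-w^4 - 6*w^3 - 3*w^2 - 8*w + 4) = -2*w^4 - 8*w^3 - 4*w^2 - 10*w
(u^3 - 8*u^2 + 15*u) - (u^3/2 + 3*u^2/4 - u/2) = u^3/2 - 35*u^2/4 + 31*u/2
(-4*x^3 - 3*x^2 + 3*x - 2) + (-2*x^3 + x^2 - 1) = -6*x^3 - 2*x^2 + 3*x - 3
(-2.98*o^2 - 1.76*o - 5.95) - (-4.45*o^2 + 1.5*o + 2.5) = 1.47*o^2 - 3.26*o - 8.45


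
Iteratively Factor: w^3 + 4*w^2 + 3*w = (w)*(w^2 + 4*w + 3) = w*(w + 3)*(w + 1)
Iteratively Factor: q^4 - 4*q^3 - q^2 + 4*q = (q + 1)*(q^3 - 5*q^2 + 4*q) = q*(q + 1)*(q^2 - 5*q + 4) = q*(q - 4)*(q + 1)*(q - 1)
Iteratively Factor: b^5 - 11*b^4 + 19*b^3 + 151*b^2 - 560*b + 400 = (b - 5)*(b^4 - 6*b^3 - 11*b^2 + 96*b - 80) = (b - 5)*(b - 1)*(b^3 - 5*b^2 - 16*b + 80) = (b - 5)^2*(b - 1)*(b^2 - 16) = (b - 5)^2*(b - 1)*(b + 4)*(b - 4)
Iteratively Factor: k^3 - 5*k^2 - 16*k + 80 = (k - 4)*(k^2 - k - 20) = (k - 4)*(k + 4)*(k - 5)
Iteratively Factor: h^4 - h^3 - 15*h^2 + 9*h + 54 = (h + 3)*(h^3 - 4*h^2 - 3*h + 18) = (h - 3)*(h + 3)*(h^2 - h - 6) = (h - 3)^2*(h + 3)*(h + 2)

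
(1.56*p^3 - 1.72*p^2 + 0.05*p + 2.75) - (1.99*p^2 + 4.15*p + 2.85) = 1.56*p^3 - 3.71*p^2 - 4.1*p - 0.1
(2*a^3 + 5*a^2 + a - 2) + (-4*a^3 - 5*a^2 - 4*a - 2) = -2*a^3 - 3*a - 4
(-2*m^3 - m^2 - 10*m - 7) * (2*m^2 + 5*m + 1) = -4*m^5 - 12*m^4 - 27*m^3 - 65*m^2 - 45*m - 7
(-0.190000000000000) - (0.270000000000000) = -0.460000000000000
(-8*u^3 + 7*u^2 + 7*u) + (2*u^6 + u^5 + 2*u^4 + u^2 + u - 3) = 2*u^6 + u^5 + 2*u^4 - 8*u^3 + 8*u^2 + 8*u - 3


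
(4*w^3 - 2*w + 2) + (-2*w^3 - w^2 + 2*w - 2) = 2*w^3 - w^2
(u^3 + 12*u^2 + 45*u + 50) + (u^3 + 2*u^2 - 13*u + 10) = 2*u^3 + 14*u^2 + 32*u + 60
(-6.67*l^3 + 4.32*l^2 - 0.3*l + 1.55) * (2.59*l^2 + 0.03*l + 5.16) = -17.2753*l^5 + 10.9887*l^4 - 35.0646*l^3 + 26.2967*l^2 - 1.5015*l + 7.998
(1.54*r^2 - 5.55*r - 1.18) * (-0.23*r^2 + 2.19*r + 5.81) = -0.3542*r^4 + 4.6491*r^3 - 2.9357*r^2 - 34.8297*r - 6.8558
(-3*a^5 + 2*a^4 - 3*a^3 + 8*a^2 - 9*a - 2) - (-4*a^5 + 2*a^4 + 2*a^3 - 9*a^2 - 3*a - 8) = a^5 - 5*a^3 + 17*a^2 - 6*a + 6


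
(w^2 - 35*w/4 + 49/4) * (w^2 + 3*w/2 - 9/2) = w^4 - 29*w^3/4 - 43*w^2/8 + 231*w/4 - 441/8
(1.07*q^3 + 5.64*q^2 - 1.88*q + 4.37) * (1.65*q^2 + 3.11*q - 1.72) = 1.7655*q^5 + 12.6337*q^4 + 12.598*q^3 - 8.3371*q^2 + 16.8243*q - 7.5164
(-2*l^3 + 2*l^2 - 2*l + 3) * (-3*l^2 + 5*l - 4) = 6*l^5 - 16*l^4 + 24*l^3 - 27*l^2 + 23*l - 12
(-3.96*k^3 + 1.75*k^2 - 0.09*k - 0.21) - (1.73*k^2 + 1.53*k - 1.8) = -3.96*k^3 + 0.02*k^2 - 1.62*k + 1.59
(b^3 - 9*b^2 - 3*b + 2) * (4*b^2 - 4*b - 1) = 4*b^5 - 40*b^4 + 23*b^3 + 29*b^2 - 5*b - 2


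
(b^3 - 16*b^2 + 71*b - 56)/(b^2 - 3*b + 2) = (b^2 - 15*b + 56)/(b - 2)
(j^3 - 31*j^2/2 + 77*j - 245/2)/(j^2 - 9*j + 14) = (2*j^2 - 17*j + 35)/(2*(j - 2))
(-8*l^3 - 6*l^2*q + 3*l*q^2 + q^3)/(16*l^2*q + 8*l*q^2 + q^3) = (-2*l^2 - l*q + q^2)/(q*(4*l + q))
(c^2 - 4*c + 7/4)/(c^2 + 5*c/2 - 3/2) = (c - 7/2)/(c + 3)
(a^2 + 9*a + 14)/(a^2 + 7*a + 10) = (a + 7)/(a + 5)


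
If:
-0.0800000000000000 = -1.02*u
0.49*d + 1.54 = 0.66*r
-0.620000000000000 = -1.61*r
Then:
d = -2.62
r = 0.39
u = 0.08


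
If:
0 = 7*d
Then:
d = 0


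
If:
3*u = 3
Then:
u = 1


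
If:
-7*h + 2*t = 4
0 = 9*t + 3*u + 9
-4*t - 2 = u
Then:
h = -2/7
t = 1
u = -6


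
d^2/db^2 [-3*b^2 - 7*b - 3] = -6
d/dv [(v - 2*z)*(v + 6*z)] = 2*v + 4*z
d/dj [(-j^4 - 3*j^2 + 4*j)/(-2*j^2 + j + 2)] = (-j*(4*j - 1)*(j^3 + 3*j - 4) + 2*(-2*j^2 + j + 2)*(-2*j^3 - 3*j + 2))/(-2*j^2 + j + 2)^2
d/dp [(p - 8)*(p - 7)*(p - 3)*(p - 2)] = 4*p^3 - 60*p^2 + 274*p - 370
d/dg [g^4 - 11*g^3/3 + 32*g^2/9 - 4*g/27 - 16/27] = 4*g^3 - 11*g^2 + 64*g/9 - 4/27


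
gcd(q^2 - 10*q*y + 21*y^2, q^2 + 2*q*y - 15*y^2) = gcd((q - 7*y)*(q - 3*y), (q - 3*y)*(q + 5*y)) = -q + 3*y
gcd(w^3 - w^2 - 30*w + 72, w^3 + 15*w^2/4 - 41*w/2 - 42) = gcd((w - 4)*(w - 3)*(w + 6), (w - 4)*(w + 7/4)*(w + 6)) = w^2 + 2*w - 24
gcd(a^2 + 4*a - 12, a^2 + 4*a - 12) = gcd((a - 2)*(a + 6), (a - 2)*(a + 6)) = a^2 + 4*a - 12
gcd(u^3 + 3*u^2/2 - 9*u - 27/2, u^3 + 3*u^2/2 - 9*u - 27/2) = u^3 + 3*u^2/2 - 9*u - 27/2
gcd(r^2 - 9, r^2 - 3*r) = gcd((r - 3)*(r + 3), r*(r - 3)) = r - 3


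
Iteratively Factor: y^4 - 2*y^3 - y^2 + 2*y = (y - 2)*(y^3 - y) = y*(y - 2)*(y^2 - 1) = y*(y - 2)*(y - 1)*(y + 1)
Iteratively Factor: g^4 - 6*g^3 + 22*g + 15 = (g - 3)*(g^3 - 3*g^2 - 9*g - 5) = (g - 3)*(g + 1)*(g^2 - 4*g - 5) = (g - 5)*(g - 3)*(g + 1)*(g + 1)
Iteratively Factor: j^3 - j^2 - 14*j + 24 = (j - 2)*(j^2 + j - 12) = (j - 2)*(j + 4)*(j - 3)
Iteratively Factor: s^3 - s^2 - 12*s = (s + 3)*(s^2 - 4*s) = s*(s + 3)*(s - 4)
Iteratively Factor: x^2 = (x)*(x)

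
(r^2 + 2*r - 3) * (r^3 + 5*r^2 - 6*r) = r^5 + 7*r^4 + r^3 - 27*r^2 + 18*r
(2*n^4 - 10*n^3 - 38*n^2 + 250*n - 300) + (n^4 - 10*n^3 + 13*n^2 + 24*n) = 3*n^4 - 20*n^3 - 25*n^2 + 274*n - 300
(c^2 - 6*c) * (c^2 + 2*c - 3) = c^4 - 4*c^3 - 15*c^2 + 18*c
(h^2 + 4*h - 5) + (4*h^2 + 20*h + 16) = 5*h^2 + 24*h + 11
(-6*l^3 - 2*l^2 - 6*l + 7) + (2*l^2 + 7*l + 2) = -6*l^3 + l + 9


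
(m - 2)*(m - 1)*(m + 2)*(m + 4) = m^4 + 3*m^3 - 8*m^2 - 12*m + 16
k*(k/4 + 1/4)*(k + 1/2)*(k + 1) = k^4/4 + 5*k^3/8 + k^2/2 + k/8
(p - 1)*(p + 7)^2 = p^3 + 13*p^2 + 35*p - 49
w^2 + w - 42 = (w - 6)*(w + 7)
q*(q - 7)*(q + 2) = q^3 - 5*q^2 - 14*q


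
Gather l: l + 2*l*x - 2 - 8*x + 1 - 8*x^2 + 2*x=l*(2*x + 1) - 8*x^2 - 6*x - 1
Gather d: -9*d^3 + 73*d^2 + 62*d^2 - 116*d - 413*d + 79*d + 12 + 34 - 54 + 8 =-9*d^3 + 135*d^2 - 450*d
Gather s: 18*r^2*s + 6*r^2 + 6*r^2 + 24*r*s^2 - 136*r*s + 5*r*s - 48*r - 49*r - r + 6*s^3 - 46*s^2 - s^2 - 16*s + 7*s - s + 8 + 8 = 12*r^2 - 98*r + 6*s^3 + s^2*(24*r - 47) + s*(18*r^2 - 131*r - 10) + 16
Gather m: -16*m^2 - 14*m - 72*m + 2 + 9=-16*m^2 - 86*m + 11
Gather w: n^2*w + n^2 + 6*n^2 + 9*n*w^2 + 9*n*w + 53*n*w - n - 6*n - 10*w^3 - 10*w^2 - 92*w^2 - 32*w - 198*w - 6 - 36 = 7*n^2 - 7*n - 10*w^3 + w^2*(9*n - 102) + w*(n^2 + 62*n - 230) - 42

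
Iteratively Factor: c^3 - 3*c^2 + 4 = (c - 2)*(c^2 - c - 2) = (c - 2)*(c + 1)*(c - 2)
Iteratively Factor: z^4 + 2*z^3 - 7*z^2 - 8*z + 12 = (z + 3)*(z^3 - z^2 - 4*z + 4) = (z + 2)*(z + 3)*(z^2 - 3*z + 2) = (z - 2)*(z + 2)*(z + 3)*(z - 1)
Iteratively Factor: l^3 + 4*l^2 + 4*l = (l + 2)*(l^2 + 2*l) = l*(l + 2)*(l + 2)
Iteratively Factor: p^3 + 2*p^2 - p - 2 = (p - 1)*(p^2 + 3*p + 2) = (p - 1)*(p + 1)*(p + 2)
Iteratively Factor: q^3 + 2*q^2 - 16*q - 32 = (q - 4)*(q^2 + 6*q + 8) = (q - 4)*(q + 2)*(q + 4)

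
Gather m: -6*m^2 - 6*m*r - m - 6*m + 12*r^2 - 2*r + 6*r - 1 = -6*m^2 + m*(-6*r - 7) + 12*r^2 + 4*r - 1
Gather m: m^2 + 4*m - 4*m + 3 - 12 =m^2 - 9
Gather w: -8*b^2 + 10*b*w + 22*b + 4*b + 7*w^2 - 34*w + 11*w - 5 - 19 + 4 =-8*b^2 + 26*b + 7*w^2 + w*(10*b - 23) - 20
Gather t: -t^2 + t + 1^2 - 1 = -t^2 + t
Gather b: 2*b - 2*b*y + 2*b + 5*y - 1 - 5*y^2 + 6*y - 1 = b*(4 - 2*y) - 5*y^2 + 11*y - 2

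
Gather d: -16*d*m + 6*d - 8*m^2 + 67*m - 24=d*(6 - 16*m) - 8*m^2 + 67*m - 24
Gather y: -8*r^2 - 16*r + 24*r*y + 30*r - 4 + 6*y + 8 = -8*r^2 + 14*r + y*(24*r + 6) + 4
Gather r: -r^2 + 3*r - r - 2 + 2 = -r^2 + 2*r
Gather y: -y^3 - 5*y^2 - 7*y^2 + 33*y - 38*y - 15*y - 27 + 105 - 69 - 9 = -y^3 - 12*y^2 - 20*y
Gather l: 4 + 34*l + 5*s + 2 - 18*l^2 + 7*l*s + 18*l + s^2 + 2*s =-18*l^2 + l*(7*s + 52) + s^2 + 7*s + 6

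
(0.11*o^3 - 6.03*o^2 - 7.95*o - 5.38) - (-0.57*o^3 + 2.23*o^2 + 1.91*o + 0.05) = 0.68*o^3 - 8.26*o^2 - 9.86*o - 5.43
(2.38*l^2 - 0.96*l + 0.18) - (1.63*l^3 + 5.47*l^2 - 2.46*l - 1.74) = -1.63*l^3 - 3.09*l^2 + 1.5*l + 1.92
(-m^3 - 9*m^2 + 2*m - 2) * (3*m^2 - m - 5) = -3*m^5 - 26*m^4 + 20*m^3 + 37*m^2 - 8*m + 10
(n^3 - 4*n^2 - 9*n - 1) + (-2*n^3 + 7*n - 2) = -n^3 - 4*n^2 - 2*n - 3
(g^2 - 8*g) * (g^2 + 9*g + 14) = g^4 + g^3 - 58*g^2 - 112*g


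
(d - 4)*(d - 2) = d^2 - 6*d + 8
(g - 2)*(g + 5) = g^2 + 3*g - 10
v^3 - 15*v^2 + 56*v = v*(v - 8)*(v - 7)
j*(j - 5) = j^2 - 5*j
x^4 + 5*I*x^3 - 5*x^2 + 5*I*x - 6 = (x - I)*(x + I)*(x + 2*I)*(x + 3*I)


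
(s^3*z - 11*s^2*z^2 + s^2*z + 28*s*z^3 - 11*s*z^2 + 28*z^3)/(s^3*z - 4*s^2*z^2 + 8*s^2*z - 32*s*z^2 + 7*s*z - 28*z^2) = (s - 7*z)/(s + 7)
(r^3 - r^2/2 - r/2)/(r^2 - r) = r + 1/2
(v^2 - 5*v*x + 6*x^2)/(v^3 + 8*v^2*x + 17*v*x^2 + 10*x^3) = (v^2 - 5*v*x + 6*x^2)/(v^3 + 8*v^2*x + 17*v*x^2 + 10*x^3)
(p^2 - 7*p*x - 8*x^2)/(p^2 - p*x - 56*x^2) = (p + x)/(p + 7*x)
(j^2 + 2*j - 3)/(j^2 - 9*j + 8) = (j + 3)/(j - 8)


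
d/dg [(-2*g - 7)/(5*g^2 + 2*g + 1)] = 2*(5*g^2 + 35*g + 6)/(25*g^4 + 20*g^3 + 14*g^2 + 4*g + 1)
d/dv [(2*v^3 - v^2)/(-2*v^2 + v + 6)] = v*(-4*v^3 + 4*v^2 + 35*v - 12)/(4*v^4 - 4*v^3 - 23*v^2 + 12*v + 36)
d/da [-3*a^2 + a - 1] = 1 - 6*a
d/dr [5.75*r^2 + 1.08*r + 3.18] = 11.5*r + 1.08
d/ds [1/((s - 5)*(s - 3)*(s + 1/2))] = 4*(-3*s^2 + 15*s - 11)/(4*s^6 - 60*s^5 + 313*s^4 - 600*s^3 + 34*s^2 + 660*s + 225)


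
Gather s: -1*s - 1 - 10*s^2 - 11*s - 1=-10*s^2 - 12*s - 2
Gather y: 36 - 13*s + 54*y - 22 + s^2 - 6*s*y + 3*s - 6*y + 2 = s^2 - 10*s + y*(48 - 6*s) + 16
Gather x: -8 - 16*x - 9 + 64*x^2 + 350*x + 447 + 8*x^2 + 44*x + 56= 72*x^2 + 378*x + 486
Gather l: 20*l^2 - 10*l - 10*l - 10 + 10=20*l^2 - 20*l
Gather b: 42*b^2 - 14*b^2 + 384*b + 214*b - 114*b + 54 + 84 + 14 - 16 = 28*b^2 + 484*b + 136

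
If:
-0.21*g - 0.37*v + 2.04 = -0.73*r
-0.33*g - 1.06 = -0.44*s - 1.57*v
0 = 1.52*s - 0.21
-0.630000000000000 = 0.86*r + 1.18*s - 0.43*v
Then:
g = 6.46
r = 0.08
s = 0.14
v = 1.99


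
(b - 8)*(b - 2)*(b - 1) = b^3 - 11*b^2 + 26*b - 16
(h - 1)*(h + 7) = h^2 + 6*h - 7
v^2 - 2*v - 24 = (v - 6)*(v + 4)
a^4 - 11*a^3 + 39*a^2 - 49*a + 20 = (a - 5)*(a - 4)*(a - 1)^2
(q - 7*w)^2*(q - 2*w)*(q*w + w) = q^4*w - 16*q^3*w^2 + q^3*w + 77*q^2*w^3 - 16*q^2*w^2 - 98*q*w^4 + 77*q*w^3 - 98*w^4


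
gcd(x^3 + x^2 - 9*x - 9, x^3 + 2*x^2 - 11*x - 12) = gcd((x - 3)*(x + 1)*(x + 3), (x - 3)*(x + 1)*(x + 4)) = x^2 - 2*x - 3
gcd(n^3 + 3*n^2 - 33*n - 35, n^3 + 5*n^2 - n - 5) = n + 1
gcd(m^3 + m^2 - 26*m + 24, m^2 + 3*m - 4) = m - 1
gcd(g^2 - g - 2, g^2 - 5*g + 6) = g - 2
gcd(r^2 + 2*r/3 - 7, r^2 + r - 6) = r + 3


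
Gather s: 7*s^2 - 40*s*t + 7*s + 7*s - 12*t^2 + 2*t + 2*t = 7*s^2 + s*(14 - 40*t) - 12*t^2 + 4*t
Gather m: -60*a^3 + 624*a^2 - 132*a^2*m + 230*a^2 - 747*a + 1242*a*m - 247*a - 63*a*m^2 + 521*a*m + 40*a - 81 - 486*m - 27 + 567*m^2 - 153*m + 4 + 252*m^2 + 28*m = -60*a^3 + 854*a^2 - 954*a + m^2*(819 - 63*a) + m*(-132*a^2 + 1763*a - 611) - 104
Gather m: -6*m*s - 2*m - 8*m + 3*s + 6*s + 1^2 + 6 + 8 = m*(-6*s - 10) + 9*s + 15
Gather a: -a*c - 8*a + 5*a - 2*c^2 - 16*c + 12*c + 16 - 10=a*(-c - 3) - 2*c^2 - 4*c + 6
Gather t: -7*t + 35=35 - 7*t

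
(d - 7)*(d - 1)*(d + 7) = d^3 - d^2 - 49*d + 49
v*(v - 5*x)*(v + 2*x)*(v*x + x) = v^4*x - 3*v^3*x^2 + v^3*x - 10*v^2*x^3 - 3*v^2*x^2 - 10*v*x^3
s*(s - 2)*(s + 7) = s^3 + 5*s^2 - 14*s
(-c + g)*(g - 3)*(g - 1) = -c*g^2 + 4*c*g - 3*c + g^3 - 4*g^2 + 3*g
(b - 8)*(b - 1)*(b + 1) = b^3 - 8*b^2 - b + 8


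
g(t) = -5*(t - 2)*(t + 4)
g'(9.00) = -100.00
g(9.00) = -455.00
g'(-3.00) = 20.00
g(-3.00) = 25.00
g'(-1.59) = 5.90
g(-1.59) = 43.26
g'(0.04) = -10.40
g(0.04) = 39.59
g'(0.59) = -15.90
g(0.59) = 32.36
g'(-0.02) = -9.80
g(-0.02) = 40.20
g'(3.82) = -48.20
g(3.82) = -71.16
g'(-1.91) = 9.10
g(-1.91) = 40.86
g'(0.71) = -17.10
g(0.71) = 30.38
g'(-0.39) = -6.10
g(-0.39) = 43.14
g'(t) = -10*t - 10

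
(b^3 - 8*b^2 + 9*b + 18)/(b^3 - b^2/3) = 3*(b^3 - 8*b^2 + 9*b + 18)/(b^2*(3*b - 1))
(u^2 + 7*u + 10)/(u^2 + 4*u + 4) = (u + 5)/(u + 2)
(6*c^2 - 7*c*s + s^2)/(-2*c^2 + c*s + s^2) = (-6*c + s)/(2*c + s)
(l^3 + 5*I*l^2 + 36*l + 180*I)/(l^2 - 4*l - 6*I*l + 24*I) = (l^2 + 11*I*l - 30)/(l - 4)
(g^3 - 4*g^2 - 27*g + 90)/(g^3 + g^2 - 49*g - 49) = (g^3 - 4*g^2 - 27*g + 90)/(g^3 + g^2 - 49*g - 49)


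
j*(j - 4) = j^2 - 4*j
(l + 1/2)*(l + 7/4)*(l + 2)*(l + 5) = l^4 + 37*l^3/4 + 213*l^2/8 + 229*l/8 + 35/4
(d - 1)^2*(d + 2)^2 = d^4 + 2*d^3 - 3*d^2 - 4*d + 4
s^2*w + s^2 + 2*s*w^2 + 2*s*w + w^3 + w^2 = (s + w)^2*(w + 1)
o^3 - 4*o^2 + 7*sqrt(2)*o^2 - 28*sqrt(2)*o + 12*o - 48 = (o - 4)*(o + sqrt(2))*(o + 6*sqrt(2))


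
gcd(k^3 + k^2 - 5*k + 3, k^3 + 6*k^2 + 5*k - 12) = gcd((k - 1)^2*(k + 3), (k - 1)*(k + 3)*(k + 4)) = k^2 + 2*k - 3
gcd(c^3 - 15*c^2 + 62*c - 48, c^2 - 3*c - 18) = c - 6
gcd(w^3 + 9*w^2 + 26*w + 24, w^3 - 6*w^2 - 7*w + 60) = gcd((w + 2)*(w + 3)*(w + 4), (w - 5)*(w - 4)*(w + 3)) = w + 3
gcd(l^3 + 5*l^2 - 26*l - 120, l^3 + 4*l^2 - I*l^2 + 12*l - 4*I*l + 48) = l + 4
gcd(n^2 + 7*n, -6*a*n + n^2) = n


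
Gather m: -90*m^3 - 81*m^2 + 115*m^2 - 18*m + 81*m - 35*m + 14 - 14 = -90*m^3 + 34*m^2 + 28*m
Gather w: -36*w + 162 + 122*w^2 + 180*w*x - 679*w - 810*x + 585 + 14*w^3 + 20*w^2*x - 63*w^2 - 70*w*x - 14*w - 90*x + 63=14*w^3 + w^2*(20*x + 59) + w*(110*x - 729) - 900*x + 810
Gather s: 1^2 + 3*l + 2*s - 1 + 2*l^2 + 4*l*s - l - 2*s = 2*l^2 + 4*l*s + 2*l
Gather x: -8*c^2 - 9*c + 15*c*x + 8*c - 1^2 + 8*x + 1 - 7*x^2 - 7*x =-8*c^2 - c - 7*x^2 + x*(15*c + 1)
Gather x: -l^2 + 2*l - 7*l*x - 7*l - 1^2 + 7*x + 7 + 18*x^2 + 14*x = -l^2 - 5*l + 18*x^2 + x*(21 - 7*l) + 6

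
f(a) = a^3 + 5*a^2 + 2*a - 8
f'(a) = 3*a^2 + 10*a + 2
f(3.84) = 130.03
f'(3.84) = 84.64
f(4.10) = 153.17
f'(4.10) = 93.43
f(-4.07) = -0.73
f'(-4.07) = 10.99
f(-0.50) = -7.88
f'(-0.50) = -2.25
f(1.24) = 4.07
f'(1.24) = 19.01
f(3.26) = 86.30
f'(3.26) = 66.48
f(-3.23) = 4.01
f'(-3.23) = 1.00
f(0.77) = -3.04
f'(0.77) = 11.48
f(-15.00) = -2288.00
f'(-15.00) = 527.00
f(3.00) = 70.00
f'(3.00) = 59.00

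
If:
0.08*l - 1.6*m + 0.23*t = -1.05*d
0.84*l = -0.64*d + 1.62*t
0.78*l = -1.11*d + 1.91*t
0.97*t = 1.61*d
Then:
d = 0.00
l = 0.00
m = 0.00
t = 0.00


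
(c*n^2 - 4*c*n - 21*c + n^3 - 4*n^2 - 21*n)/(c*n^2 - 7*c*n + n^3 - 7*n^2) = (n + 3)/n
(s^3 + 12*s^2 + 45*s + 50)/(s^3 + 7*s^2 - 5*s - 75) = (s + 2)/(s - 3)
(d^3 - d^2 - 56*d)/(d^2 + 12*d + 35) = d*(d - 8)/(d + 5)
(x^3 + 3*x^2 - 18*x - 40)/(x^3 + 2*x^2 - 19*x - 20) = (x + 2)/(x + 1)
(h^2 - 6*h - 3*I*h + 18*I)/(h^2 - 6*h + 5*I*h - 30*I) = (h - 3*I)/(h + 5*I)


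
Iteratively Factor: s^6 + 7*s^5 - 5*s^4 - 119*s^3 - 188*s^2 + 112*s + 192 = (s + 4)*(s^5 + 3*s^4 - 17*s^3 - 51*s^2 + 16*s + 48) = (s + 1)*(s + 4)*(s^4 + 2*s^3 - 19*s^2 - 32*s + 48) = (s + 1)*(s + 3)*(s + 4)*(s^3 - s^2 - 16*s + 16) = (s + 1)*(s + 3)*(s + 4)^2*(s^2 - 5*s + 4) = (s - 4)*(s + 1)*(s + 3)*(s + 4)^2*(s - 1)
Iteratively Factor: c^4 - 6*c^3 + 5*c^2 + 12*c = (c + 1)*(c^3 - 7*c^2 + 12*c) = (c - 3)*(c + 1)*(c^2 - 4*c) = c*(c - 3)*(c + 1)*(c - 4)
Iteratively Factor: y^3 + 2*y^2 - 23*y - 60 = (y - 5)*(y^2 + 7*y + 12) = (y - 5)*(y + 4)*(y + 3)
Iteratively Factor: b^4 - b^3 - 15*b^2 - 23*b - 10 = (b - 5)*(b^3 + 4*b^2 + 5*b + 2) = (b - 5)*(b + 1)*(b^2 + 3*b + 2) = (b - 5)*(b + 1)^2*(b + 2)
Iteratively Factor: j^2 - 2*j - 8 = (j + 2)*(j - 4)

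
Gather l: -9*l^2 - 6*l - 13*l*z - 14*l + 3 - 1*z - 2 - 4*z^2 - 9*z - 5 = -9*l^2 + l*(-13*z - 20) - 4*z^2 - 10*z - 4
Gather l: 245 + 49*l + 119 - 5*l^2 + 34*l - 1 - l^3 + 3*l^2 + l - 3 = -l^3 - 2*l^2 + 84*l + 360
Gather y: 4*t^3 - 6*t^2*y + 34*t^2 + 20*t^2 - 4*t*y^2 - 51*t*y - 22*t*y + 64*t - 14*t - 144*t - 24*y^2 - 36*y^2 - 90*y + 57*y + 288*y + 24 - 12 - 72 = 4*t^3 + 54*t^2 - 94*t + y^2*(-4*t - 60) + y*(-6*t^2 - 73*t + 255) - 60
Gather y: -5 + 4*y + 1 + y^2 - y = y^2 + 3*y - 4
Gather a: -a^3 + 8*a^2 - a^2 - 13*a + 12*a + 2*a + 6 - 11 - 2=-a^3 + 7*a^2 + a - 7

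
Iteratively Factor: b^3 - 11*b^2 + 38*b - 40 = (b - 4)*(b^2 - 7*b + 10) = (b - 4)*(b - 2)*(b - 5)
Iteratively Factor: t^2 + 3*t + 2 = (t + 1)*(t + 2)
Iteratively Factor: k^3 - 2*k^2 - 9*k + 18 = (k - 2)*(k^2 - 9) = (k - 2)*(k + 3)*(k - 3)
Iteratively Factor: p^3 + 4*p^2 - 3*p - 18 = (p - 2)*(p^2 + 6*p + 9) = (p - 2)*(p + 3)*(p + 3)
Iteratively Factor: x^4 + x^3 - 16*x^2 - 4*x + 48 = (x + 4)*(x^3 - 3*x^2 - 4*x + 12) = (x - 3)*(x + 4)*(x^2 - 4) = (x - 3)*(x + 2)*(x + 4)*(x - 2)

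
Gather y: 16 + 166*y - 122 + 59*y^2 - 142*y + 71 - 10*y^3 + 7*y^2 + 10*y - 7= -10*y^3 + 66*y^2 + 34*y - 42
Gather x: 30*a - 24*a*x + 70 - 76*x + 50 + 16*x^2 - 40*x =30*a + 16*x^2 + x*(-24*a - 116) + 120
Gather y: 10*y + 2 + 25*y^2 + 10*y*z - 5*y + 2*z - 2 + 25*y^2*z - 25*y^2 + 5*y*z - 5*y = 25*y^2*z + 15*y*z + 2*z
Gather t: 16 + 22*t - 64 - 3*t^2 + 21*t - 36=-3*t^2 + 43*t - 84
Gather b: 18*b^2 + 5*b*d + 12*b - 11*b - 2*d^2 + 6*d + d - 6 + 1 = 18*b^2 + b*(5*d + 1) - 2*d^2 + 7*d - 5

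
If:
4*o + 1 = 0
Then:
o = -1/4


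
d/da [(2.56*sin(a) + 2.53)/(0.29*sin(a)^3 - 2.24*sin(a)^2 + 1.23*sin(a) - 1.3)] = (-1.4848*sin(a)^3 + 3.5333*sin(a)^2 + 11.3344*sin(a) - 6.4399)*cos(a)/(0.0841*sin(a)^6 - 1.2992*sin(a)^5 + 5.731*sin(a)^4 - 6.2644*sin(a)^3 + 7.3369*sin(a)^2 - 3.198*sin(a) + 1.69)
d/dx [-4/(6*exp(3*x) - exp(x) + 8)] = (72*exp(2*x) - 4)*exp(x)/(6*exp(3*x) - exp(x) + 8)^2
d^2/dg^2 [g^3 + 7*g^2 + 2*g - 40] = 6*g + 14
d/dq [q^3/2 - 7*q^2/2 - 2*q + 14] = 3*q^2/2 - 7*q - 2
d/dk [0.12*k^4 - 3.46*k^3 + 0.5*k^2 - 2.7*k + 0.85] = 0.48*k^3 - 10.38*k^2 + 1.0*k - 2.7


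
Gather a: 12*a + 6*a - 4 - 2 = 18*a - 6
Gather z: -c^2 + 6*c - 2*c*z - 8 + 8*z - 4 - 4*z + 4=-c^2 + 6*c + z*(4 - 2*c) - 8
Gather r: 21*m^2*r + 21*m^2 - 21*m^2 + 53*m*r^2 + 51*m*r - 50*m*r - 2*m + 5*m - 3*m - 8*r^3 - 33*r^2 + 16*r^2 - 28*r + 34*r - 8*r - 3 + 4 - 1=-8*r^3 + r^2*(53*m - 17) + r*(21*m^2 + m - 2)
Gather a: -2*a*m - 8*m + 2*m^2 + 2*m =-2*a*m + 2*m^2 - 6*m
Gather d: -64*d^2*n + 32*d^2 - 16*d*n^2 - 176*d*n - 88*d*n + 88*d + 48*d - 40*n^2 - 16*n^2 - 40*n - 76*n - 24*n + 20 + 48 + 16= d^2*(32 - 64*n) + d*(-16*n^2 - 264*n + 136) - 56*n^2 - 140*n + 84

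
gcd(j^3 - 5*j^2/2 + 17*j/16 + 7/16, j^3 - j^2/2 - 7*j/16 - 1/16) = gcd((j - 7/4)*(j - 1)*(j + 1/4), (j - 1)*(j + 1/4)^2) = j^2 - 3*j/4 - 1/4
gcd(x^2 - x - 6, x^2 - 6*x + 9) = x - 3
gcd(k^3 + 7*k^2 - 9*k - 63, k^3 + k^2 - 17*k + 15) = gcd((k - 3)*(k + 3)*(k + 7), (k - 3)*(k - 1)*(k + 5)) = k - 3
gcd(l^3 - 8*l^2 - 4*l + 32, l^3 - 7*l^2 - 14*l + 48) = l^2 - 10*l + 16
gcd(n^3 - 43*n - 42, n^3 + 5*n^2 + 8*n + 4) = n + 1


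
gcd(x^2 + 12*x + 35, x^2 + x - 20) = x + 5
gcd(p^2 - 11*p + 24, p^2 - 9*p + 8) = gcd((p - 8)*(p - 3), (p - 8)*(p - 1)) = p - 8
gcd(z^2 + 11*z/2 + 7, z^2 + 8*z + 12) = z + 2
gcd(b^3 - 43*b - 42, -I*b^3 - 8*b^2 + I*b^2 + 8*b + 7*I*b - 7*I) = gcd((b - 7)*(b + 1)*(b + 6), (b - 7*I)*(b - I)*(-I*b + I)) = 1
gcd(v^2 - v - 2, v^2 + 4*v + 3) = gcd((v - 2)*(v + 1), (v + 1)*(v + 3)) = v + 1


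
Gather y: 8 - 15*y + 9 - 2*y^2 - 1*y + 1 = -2*y^2 - 16*y + 18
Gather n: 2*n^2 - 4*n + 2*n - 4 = 2*n^2 - 2*n - 4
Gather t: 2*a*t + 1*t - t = 2*a*t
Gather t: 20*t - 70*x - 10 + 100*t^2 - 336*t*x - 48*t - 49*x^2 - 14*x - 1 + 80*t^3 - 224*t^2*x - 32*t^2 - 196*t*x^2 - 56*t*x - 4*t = 80*t^3 + t^2*(68 - 224*x) + t*(-196*x^2 - 392*x - 32) - 49*x^2 - 84*x - 11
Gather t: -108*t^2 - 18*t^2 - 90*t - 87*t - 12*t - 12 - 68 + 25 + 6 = -126*t^2 - 189*t - 49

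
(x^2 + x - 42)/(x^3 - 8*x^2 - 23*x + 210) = (x + 7)/(x^2 - 2*x - 35)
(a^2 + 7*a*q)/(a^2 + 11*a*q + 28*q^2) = a/(a + 4*q)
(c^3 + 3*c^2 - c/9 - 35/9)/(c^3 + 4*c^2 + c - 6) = (c^2 + 4*c + 35/9)/(c^2 + 5*c + 6)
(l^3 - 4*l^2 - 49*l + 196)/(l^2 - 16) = (l^2 - 49)/(l + 4)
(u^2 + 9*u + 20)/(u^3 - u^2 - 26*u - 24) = (u + 5)/(u^2 - 5*u - 6)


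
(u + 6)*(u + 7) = u^2 + 13*u + 42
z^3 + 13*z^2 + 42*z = z*(z + 6)*(z + 7)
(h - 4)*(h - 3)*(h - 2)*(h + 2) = h^4 - 7*h^3 + 8*h^2 + 28*h - 48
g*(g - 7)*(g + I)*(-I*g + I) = -I*g^4 + g^3 + 8*I*g^3 - 8*g^2 - 7*I*g^2 + 7*g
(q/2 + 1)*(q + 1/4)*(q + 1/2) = q^3/2 + 11*q^2/8 + 13*q/16 + 1/8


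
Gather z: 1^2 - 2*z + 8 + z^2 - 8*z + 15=z^2 - 10*z + 24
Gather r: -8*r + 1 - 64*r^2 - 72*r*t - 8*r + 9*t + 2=-64*r^2 + r*(-72*t - 16) + 9*t + 3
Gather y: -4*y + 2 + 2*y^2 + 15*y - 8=2*y^2 + 11*y - 6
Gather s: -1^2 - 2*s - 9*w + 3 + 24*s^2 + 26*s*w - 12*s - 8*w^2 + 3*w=24*s^2 + s*(26*w - 14) - 8*w^2 - 6*w + 2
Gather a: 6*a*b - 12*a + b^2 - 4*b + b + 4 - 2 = a*(6*b - 12) + b^2 - 3*b + 2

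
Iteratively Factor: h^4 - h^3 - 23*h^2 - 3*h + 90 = (h + 3)*(h^3 - 4*h^2 - 11*h + 30) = (h - 2)*(h + 3)*(h^2 - 2*h - 15) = (h - 2)*(h + 3)^2*(h - 5)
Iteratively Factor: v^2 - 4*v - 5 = (v - 5)*(v + 1)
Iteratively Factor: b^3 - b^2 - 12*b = (b - 4)*(b^2 + 3*b) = b*(b - 4)*(b + 3)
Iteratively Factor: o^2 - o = (o - 1)*(o)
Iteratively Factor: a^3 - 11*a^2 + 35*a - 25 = (a - 5)*(a^2 - 6*a + 5) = (a - 5)^2*(a - 1)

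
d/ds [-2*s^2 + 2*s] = 2 - 4*s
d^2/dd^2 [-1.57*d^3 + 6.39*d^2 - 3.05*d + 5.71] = 12.78 - 9.42*d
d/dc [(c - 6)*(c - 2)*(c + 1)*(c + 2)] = 4*c^3 - 15*c^2 - 20*c + 20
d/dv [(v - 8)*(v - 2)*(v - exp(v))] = (1 - exp(v))*(v - 8)*(v - 2) + (v - 8)*(v - exp(v)) + (v - 2)*(v - exp(v))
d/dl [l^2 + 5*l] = 2*l + 5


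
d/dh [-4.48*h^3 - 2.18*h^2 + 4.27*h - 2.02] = -13.44*h^2 - 4.36*h + 4.27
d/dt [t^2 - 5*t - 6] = 2*t - 5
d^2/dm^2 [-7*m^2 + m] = -14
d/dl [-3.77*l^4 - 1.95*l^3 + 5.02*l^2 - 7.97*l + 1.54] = -15.08*l^3 - 5.85*l^2 + 10.04*l - 7.97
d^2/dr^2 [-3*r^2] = -6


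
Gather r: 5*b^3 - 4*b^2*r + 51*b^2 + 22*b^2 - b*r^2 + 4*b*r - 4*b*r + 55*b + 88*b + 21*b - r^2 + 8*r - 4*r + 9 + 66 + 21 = 5*b^3 + 73*b^2 + 164*b + r^2*(-b - 1) + r*(4 - 4*b^2) + 96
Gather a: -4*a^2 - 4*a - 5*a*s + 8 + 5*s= -4*a^2 + a*(-5*s - 4) + 5*s + 8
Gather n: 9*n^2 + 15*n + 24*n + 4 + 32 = 9*n^2 + 39*n + 36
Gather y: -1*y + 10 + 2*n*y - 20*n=-20*n + y*(2*n - 1) + 10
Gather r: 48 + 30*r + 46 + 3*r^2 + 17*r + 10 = 3*r^2 + 47*r + 104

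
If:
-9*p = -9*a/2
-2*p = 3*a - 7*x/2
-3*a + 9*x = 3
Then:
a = 7/17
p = 7/34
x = 8/17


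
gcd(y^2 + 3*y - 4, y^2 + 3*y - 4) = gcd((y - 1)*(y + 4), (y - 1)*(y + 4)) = y^2 + 3*y - 4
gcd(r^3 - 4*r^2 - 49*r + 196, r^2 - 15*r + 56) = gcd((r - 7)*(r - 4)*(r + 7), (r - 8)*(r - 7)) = r - 7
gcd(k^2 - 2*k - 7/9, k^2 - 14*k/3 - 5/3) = k + 1/3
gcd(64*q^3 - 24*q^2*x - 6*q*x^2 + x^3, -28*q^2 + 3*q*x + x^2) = 1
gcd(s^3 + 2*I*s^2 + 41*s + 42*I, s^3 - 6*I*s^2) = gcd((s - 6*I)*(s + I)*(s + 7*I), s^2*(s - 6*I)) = s - 6*I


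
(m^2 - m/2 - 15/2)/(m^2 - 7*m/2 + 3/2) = (2*m + 5)/(2*m - 1)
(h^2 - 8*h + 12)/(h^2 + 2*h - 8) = (h - 6)/(h + 4)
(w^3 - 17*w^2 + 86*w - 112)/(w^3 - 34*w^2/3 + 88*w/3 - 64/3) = 3*(w - 7)/(3*w - 4)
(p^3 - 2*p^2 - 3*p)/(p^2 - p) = (p^2 - 2*p - 3)/(p - 1)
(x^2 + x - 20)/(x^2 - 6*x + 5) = (x^2 + x - 20)/(x^2 - 6*x + 5)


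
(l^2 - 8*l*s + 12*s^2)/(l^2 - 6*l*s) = (l - 2*s)/l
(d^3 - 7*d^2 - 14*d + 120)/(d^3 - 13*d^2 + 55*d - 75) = (d^2 - 2*d - 24)/(d^2 - 8*d + 15)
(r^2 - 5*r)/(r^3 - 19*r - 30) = r/(r^2 + 5*r + 6)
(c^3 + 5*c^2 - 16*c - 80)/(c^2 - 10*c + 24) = (c^2 + 9*c + 20)/(c - 6)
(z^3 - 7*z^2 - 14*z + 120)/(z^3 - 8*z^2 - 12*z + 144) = (z - 5)/(z - 6)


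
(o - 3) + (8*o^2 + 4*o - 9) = 8*o^2 + 5*o - 12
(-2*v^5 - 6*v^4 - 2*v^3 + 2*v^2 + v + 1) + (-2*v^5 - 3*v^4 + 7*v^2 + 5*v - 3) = -4*v^5 - 9*v^4 - 2*v^3 + 9*v^2 + 6*v - 2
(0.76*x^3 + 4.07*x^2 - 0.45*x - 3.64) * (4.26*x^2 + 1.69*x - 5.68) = 3.2376*x^5 + 18.6226*x^4 + 0.644500000000001*x^3 - 39.3845*x^2 - 3.5956*x + 20.6752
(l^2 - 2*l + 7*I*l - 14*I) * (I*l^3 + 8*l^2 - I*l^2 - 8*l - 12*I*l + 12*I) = I*l^5 + l^4 - 3*I*l^4 - 3*l^3 + 46*I*l^3 + 86*l^2 - 132*I*l^2 - 252*l + 88*I*l + 168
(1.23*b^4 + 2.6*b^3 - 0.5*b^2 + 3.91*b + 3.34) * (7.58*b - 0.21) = 9.3234*b^5 + 19.4497*b^4 - 4.336*b^3 + 29.7428*b^2 + 24.4961*b - 0.7014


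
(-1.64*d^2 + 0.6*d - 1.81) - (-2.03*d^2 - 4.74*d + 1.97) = 0.39*d^2 + 5.34*d - 3.78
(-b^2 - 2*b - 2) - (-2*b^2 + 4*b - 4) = b^2 - 6*b + 2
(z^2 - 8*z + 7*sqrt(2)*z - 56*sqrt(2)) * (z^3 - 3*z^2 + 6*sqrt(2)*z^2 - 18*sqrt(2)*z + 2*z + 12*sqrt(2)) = z^5 - 11*z^4 + 13*sqrt(2)*z^4 - 143*sqrt(2)*z^3 + 110*z^3 - 940*z^2 + 338*sqrt(2)*z^2 - 208*sqrt(2)*z + 2184*z - 1344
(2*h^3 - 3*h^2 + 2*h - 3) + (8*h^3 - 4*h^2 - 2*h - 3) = 10*h^3 - 7*h^2 - 6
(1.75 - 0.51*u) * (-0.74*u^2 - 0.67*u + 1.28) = 0.3774*u^3 - 0.9533*u^2 - 1.8253*u + 2.24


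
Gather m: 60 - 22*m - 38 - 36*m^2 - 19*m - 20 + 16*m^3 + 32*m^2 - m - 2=16*m^3 - 4*m^2 - 42*m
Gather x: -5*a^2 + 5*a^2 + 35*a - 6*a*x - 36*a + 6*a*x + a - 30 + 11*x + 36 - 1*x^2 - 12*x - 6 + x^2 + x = 0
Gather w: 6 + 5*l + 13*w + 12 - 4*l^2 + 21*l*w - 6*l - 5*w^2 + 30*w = -4*l^2 - l - 5*w^2 + w*(21*l + 43) + 18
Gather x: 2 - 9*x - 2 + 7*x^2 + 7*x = 7*x^2 - 2*x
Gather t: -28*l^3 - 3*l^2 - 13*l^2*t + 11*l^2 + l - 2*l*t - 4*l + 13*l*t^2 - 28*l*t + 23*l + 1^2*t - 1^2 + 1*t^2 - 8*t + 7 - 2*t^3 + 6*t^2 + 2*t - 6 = -28*l^3 + 8*l^2 + 20*l - 2*t^3 + t^2*(13*l + 7) + t*(-13*l^2 - 30*l - 5)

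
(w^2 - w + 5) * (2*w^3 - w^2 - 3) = 2*w^5 - 3*w^4 + 11*w^3 - 8*w^2 + 3*w - 15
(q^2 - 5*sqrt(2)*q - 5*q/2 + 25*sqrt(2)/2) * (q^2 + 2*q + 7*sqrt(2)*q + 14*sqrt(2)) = q^4 - q^3/2 + 2*sqrt(2)*q^3 - 75*q^2 - sqrt(2)*q^2 - 10*sqrt(2)*q + 35*q + 350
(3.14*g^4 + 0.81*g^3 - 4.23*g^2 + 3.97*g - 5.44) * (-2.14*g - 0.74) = -6.7196*g^5 - 4.057*g^4 + 8.4528*g^3 - 5.3656*g^2 + 8.7038*g + 4.0256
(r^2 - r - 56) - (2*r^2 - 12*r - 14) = -r^2 + 11*r - 42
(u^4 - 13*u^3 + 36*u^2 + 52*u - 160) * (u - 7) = u^5 - 20*u^4 + 127*u^3 - 200*u^2 - 524*u + 1120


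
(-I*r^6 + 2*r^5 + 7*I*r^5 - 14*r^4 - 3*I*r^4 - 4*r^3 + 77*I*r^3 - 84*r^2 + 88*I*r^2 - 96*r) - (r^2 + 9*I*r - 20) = -I*r^6 + 2*r^5 + 7*I*r^5 - 14*r^4 - 3*I*r^4 - 4*r^3 + 77*I*r^3 - 85*r^2 + 88*I*r^2 - 96*r - 9*I*r + 20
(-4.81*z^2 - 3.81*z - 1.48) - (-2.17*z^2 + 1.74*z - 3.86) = -2.64*z^2 - 5.55*z + 2.38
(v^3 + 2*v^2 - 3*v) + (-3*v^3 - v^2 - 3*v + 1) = -2*v^3 + v^2 - 6*v + 1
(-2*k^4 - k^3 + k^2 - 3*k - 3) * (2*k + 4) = -4*k^5 - 10*k^4 - 2*k^3 - 2*k^2 - 18*k - 12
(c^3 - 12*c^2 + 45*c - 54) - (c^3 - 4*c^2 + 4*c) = -8*c^2 + 41*c - 54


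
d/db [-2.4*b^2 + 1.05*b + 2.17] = 1.05 - 4.8*b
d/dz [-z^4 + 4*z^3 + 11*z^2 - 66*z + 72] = -4*z^3 + 12*z^2 + 22*z - 66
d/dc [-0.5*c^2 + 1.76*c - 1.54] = 1.76 - 1.0*c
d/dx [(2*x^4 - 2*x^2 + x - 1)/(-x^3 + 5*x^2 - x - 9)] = ((3*x^2 - 10*x + 1)*(2*x^4 - 2*x^2 + x - 1) + (-8*x^3 + 4*x - 1)*(x^3 - 5*x^2 + x + 9))/(x^3 - 5*x^2 + x + 9)^2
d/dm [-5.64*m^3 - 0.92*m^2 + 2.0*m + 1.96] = -16.92*m^2 - 1.84*m + 2.0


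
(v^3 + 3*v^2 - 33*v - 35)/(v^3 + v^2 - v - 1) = (v^2 + 2*v - 35)/(v^2 - 1)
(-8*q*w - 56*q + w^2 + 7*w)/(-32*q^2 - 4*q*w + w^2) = (w + 7)/(4*q + w)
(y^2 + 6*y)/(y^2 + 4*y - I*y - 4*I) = y*(y + 6)/(y^2 + y*(4 - I) - 4*I)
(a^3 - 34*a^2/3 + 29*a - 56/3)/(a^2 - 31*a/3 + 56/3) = a - 1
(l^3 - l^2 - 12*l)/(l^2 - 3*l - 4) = l*(l + 3)/(l + 1)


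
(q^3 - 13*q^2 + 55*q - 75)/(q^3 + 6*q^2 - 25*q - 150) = (q^2 - 8*q + 15)/(q^2 + 11*q + 30)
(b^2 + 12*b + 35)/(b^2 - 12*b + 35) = (b^2 + 12*b + 35)/(b^2 - 12*b + 35)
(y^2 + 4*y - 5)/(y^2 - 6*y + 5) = (y + 5)/(y - 5)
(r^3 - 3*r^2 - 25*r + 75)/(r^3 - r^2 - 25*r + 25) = (r - 3)/(r - 1)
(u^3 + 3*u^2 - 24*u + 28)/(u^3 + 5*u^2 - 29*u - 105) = (u^2 - 4*u + 4)/(u^2 - 2*u - 15)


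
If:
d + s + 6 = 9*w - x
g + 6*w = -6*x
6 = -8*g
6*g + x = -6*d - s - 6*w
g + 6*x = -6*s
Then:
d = 7/160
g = -3/4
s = 329/480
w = 329/480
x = -269/480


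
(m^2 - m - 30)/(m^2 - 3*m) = (m^2 - m - 30)/(m*(m - 3))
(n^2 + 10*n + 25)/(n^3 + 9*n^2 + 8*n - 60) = (n + 5)/(n^2 + 4*n - 12)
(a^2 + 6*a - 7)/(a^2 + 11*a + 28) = (a - 1)/(a + 4)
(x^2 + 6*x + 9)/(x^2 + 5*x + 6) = (x + 3)/(x + 2)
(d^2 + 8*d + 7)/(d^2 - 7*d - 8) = (d + 7)/(d - 8)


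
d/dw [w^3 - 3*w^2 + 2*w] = 3*w^2 - 6*w + 2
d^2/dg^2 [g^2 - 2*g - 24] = 2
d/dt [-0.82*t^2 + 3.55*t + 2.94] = 3.55 - 1.64*t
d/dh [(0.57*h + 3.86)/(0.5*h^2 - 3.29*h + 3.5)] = (-0.285*h^2 - 3.86*h + 14.6944)/(0.25*h^4 - 3.29*h^3 + 14.3241*h^2 - 23.03*h + 12.25)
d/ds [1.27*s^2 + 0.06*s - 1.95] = 2.54*s + 0.06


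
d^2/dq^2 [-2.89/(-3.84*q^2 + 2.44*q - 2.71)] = (-85.229568*q^2 + 54.156288*q + 2.89*(7.68*q - 2.44)*(15.36*q - 4.88) - 60.148992)/(3.84*q^2 - 2.44*q + 2.71)^3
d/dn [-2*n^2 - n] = -4*n - 1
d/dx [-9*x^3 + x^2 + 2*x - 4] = -27*x^2 + 2*x + 2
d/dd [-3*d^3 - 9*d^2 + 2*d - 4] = -9*d^2 - 18*d + 2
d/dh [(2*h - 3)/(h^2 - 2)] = 2*(-h^2 + 3*h - 2)/(h^4 - 4*h^2 + 4)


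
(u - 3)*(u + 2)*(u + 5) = u^3 + 4*u^2 - 11*u - 30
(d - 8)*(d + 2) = d^2 - 6*d - 16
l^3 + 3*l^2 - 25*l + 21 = (l - 3)*(l - 1)*(l + 7)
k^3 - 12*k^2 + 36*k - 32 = (k - 8)*(k - 2)^2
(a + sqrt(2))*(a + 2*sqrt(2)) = a^2 + 3*sqrt(2)*a + 4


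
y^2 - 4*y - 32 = (y - 8)*(y + 4)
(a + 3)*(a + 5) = a^2 + 8*a + 15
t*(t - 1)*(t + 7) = t^3 + 6*t^2 - 7*t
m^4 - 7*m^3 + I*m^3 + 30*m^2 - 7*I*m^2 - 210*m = m*(m - 7)*(m - 5*I)*(m + 6*I)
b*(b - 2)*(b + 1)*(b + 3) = b^4 + 2*b^3 - 5*b^2 - 6*b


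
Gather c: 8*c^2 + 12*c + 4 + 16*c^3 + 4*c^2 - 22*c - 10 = 16*c^3 + 12*c^2 - 10*c - 6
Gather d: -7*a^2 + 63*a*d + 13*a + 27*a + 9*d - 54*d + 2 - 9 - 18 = -7*a^2 + 40*a + d*(63*a - 45) - 25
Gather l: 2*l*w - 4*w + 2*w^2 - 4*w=2*l*w + 2*w^2 - 8*w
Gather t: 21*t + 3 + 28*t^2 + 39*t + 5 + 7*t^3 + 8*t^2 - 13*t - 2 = 7*t^3 + 36*t^2 + 47*t + 6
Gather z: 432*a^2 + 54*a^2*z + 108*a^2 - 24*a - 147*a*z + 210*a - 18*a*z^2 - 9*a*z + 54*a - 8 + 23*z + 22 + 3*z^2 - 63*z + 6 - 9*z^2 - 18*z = 540*a^2 + 240*a + z^2*(-18*a - 6) + z*(54*a^2 - 156*a - 58) + 20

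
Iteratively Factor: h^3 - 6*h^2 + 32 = (h - 4)*(h^2 - 2*h - 8) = (h - 4)^2*(h + 2)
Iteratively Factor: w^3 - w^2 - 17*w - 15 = (w + 1)*(w^2 - 2*w - 15) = (w + 1)*(w + 3)*(w - 5)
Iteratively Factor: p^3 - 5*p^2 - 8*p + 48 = (p - 4)*(p^2 - p - 12) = (p - 4)^2*(p + 3)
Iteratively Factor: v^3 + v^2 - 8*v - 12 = (v + 2)*(v^2 - v - 6) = (v + 2)^2*(v - 3)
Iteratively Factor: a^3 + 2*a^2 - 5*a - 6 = (a + 1)*(a^2 + a - 6) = (a + 1)*(a + 3)*(a - 2)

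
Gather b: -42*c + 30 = 30 - 42*c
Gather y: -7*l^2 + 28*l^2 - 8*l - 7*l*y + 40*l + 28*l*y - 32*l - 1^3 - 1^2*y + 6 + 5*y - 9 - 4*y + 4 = 21*l^2 + 21*l*y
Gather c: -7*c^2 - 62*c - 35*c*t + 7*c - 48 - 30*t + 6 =-7*c^2 + c*(-35*t - 55) - 30*t - 42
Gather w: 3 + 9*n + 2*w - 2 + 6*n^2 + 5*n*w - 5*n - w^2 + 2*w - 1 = 6*n^2 + 4*n - w^2 + w*(5*n + 4)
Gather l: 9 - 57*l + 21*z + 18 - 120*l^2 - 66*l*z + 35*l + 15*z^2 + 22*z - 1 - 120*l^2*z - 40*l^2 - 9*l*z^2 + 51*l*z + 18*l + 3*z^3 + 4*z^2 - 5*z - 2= l^2*(-120*z - 160) + l*(-9*z^2 - 15*z - 4) + 3*z^3 + 19*z^2 + 38*z + 24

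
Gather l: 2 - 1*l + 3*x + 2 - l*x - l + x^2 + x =l*(-x - 2) + x^2 + 4*x + 4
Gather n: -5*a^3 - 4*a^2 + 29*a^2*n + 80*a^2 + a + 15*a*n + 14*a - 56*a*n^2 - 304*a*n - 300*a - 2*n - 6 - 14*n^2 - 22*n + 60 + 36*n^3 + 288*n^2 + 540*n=-5*a^3 + 76*a^2 - 285*a + 36*n^3 + n^2*(274 - 56*a) + n*(29*a^2 - 289*a + 516) + 54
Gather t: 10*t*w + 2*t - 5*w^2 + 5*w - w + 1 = t*(10*w + 2) - 5*w^2 + 4*w + 1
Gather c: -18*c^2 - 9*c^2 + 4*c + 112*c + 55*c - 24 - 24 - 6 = -27*c^2 + 171*c - 54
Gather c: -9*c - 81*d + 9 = -9*c - 81*d + 9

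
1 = 1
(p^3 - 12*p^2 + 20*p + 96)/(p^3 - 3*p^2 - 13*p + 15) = (p^3 - 12*p^2 + 20*p + 96)/(p^3 - 3*p^2 - 13*p + 15)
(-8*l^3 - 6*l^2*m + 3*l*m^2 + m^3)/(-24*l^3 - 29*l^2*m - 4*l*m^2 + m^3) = (8*l^2 - 2*l*m - m^2)/(24*l^2 + 5*l*m - m^2)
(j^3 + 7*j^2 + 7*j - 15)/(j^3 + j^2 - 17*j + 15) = (j + 3)/(j - 3)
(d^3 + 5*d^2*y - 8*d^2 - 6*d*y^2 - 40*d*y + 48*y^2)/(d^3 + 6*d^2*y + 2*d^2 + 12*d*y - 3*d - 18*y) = (d^2 - d*y - 8*d + 8*y)/(d^2 + 2*d - 3)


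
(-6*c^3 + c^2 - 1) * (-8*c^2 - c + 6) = 48*c^5 - 2*c^4 - 37*c^3 + 14*c^2 + c - 6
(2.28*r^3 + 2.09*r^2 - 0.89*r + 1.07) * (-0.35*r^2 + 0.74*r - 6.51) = -0.798*r^5 + 0.9557*r^4 - 12.9847*r^3 - 14.639*r^2 + 6.5857*r - 6.9657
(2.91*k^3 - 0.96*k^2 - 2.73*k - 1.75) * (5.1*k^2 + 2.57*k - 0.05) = 14.841*k^5 + 2.5827*k^4 - 16.5357*k^3 - 15.8931*k^2 - 4.361*k + 0.0875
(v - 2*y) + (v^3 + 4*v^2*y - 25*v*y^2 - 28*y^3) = v^3 + 4*v^2*y - 25*v*y^2 + v - 28*y^3 - 2*y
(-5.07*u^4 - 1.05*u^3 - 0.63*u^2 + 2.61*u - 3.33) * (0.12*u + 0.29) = -0.6084*u^5 - 1.5963*u^4 - 0.3801*u^3 + 0.1305*u^2 + 0.3573*u - 0.9657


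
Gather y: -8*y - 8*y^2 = -8*y^2 - 8*y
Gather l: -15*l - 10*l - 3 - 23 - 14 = -25*l - 40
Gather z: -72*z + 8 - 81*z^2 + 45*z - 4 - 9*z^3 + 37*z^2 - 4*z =-9*z^3 - 44*z^2 - 31*z + 4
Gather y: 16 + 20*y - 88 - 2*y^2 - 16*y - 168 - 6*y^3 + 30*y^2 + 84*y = -6*y^3 + 28*y^2 + 88*y - 240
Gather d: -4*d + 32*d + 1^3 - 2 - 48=28*d - 49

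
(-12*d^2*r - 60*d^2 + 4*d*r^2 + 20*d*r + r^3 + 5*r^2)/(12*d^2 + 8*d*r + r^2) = (-2*d*r - 10*d + r^2 + 5*r)/(2*d + r)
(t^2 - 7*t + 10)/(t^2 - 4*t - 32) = (-t^2 + 7*t - 10)/(-t^2 + 4*t + 32)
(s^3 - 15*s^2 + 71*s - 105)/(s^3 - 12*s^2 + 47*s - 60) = (s - 7)/(s - 4)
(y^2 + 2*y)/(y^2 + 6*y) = (y + 2)/(y + 6)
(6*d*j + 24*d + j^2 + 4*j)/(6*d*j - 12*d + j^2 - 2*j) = (j + 4)/(j - 2)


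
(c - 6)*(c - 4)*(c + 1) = c^3 - 9*c^2 + 14*c + 24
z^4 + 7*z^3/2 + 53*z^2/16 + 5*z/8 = z*(z + 1/4)*(z + 5/4)*(z + 2)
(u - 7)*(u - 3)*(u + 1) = u^3 - 9*u^2 + 11*u + 21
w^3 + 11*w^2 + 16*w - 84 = (w - 2)*(w + 6)*(w + 7)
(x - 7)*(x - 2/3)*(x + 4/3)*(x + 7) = x^4 + 2*x^3/3 - 449*x^2/9 - 98*x/3 + 392/9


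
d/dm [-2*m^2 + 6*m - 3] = 6 - 4*m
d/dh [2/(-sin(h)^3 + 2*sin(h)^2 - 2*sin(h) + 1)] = 2*(3*sin(h)^2 - 4*sin(h) + 2)*cos(h)/((sin(h) - 1)^2*(sin(h)^2 - sin(h) + 1)^2)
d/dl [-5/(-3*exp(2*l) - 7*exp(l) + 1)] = (-30*exp(l) - 35)*exp(l)/(3*exp(2*l) + 7*exp(l) - 1)^2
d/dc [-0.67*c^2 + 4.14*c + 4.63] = 4.14 - 1.34*c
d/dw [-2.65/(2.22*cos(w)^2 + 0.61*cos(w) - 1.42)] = -(11.766*cos(w) + 1.6165)*sin(w)/(2.22*cos(w)^2 + 0.61*cos(w) - 1.42)^2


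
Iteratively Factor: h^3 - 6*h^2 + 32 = (h - 4)*(h^2 - 2*h - 8) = (h - 4)*(h + 2)*(h - 4)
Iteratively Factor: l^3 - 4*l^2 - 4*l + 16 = (l - 2)*(l^2 - 2*l - 8) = (l - 2)*(l + 2)*(l - 4)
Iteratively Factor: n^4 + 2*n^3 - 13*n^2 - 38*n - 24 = (n + 1)*(n^3 + n^2 - 14*n - 24) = (n + 1)*(n + 2)*(n^2 - n - 12) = (n - 4)*(n + 1)*(n + 2)*(n + 3)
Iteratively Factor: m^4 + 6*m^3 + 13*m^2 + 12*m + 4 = (m + 2)*(m^3 + 4*m^2 + 5*m + 2) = (m + 1)*(m + 2)*(m^2 + 3*m + 2) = (m + 1)^2*(m + 2)*(m + 2)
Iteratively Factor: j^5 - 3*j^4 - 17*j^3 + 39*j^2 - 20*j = (j + 4)*(j^4 - 7*j^3 + 11*j^2 - 5*j) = (j - 1)*(j + 4)*(j^3 - 6*j^2 + 5*j) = (j - 1)^2*(j + 4)*(j^2 - 5*j) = (j - 5)*(j - 1)^2*(j + 4)*(j)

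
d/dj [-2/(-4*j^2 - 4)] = -j/(j^2 + 1)^2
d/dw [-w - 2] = -1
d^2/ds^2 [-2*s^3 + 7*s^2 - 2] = 14 - 12*s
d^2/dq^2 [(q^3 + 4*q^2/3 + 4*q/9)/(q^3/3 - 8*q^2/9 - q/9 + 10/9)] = 2*(324*q^6 + 189*q^5 - 1800*q^4 - 1619*q^3 + 1890*q^2 + 3660*q + 1240)/(27*q^9 - 216*q^8 + 549*q^7 - 98*q^6 - 1623*q^5 + 1716*q^4 + 1379*q^3 - 2370*q^2 - 300*q + 1000)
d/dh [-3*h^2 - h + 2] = -6*h - 1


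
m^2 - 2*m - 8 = (m - 4)*(m + 2)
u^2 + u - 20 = (u - 4)*(u + 5)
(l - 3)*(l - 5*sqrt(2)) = l^2 - 5*sqrt(2)*l - 3*l + 15*sqrt(2)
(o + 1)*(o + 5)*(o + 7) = o^3 + 13*o^2 + 47*o + 35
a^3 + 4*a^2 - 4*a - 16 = (a - 2)*(a + 2)*(a + 4)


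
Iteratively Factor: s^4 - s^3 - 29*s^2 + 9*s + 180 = (s - 3)*(s^3 + 2*s^2 - 23*s - 60) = (s - 5)*(s - 3)*(s^2 + 7*s + 12) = (s - 5)*(s - 3)*(s + 4)*(s + 3)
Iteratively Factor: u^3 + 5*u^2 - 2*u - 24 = (u + 4)*(u^2 + u - 6) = (u - 2)*(u + 4)*(u + 3)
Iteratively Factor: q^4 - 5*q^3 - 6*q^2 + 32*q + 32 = (q + 1)*(q^3 - 6*q^2 + 32) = (q - 4)*(q + 1)*(q^2 - 2*q - 8) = (q - 4)*(q + 1)*(q + 2)*(q - 4)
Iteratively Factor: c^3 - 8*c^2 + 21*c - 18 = (c - 2)*(c^2 - 6*c + 9) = (c - 3)*(c - 2)*(c - 3)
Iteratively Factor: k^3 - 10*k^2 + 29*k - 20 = (k - 4)*(k^2 - 6*k + 5) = (k - 4)*(k - 1)*(k - 5)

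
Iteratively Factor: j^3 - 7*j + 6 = (j - 1)*(j^2 + j - 6) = (j - 2)*(j - 1)*(j + 3)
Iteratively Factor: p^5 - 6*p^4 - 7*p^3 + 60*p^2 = (p + 3)*(p^4 - 9*p^3 + 20*p^2) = (p - 4)*(p + 3)*(p^3 - 5*p^2) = p*(p - 4)*(p + 3)*(p^2 - 5*p) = p^2*(p - 4)*(p + 3)*(p - 5)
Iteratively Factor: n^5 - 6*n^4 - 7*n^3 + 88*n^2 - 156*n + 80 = (n - 2)*(n^4 - 4*n^3 - 15*n^2 + 58*n - 40) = (n - 2)^2*(n^3 - 2*n^2 - 19*n + 20) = (n - 5)*(n - 2)^2*(n^2 + 3*n - 4) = (n - 5)*(n - 2)^2*(n + 4)*(n - 1)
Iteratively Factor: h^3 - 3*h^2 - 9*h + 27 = (h - 3)*(h^2 - 9) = (h - 3)^2*(h + 3)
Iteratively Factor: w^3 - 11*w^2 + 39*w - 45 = (w - 3)*(w^2 - 8*w + 15) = (w - 5)*(w - 3)*(w - 3)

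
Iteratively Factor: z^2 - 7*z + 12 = (z - 3)*(z - 4)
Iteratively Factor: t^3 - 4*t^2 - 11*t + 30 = (t + 3)*(t^2 - 7*t + 10) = (t - 2)*(t + 3)*(t - 5)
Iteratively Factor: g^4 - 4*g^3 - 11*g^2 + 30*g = (g - 2)*(g^3 - 2*g^2 - 15*g) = g*(g - 2)*(g^2 - 2*g - 15) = g*(g - 2)*(g + 3)*(g - 5)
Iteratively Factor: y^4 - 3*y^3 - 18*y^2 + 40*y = (y - 2)*(y^3 - y^2 - 20*y) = y*(y - 2)*(y^2 - y - 20) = y*(y - 2)*(y + 4)*(y - 5)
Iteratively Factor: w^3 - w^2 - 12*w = (w - 4)*(w^2 + 3*w) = w*(w - 4)*(w + 3)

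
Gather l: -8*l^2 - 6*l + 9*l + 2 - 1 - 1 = -8*l^2 + 3*l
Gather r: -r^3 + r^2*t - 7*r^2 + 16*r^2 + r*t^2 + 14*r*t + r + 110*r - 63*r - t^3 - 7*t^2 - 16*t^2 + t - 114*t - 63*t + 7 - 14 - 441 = -r^3 + r^2*(t + 9) + r*(t^2 + 14*t + 48) - t^3 - 23*t^2 - 176*t - 448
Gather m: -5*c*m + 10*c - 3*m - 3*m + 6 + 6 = 10*c + m*(-5*c - 6) + 12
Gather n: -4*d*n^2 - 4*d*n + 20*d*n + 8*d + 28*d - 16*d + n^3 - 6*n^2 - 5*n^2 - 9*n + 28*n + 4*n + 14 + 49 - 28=20*d + n^3 + n^2*(-4*d - 11) + n*(16*d + 23) + 35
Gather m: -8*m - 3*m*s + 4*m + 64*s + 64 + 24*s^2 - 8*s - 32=m*(-3*s - 4) + 24*s^2 + 56*s + 32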